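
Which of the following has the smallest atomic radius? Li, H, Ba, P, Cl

H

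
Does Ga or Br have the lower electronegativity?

Ga

Ga is in period 4, group 13; Br is in period 4, group 17.
EN rises left→right (higher Z_eff, smaller atoms) and falls top→bottom (larger, more shielded atoms).
All lie in period 4, so electronegativity increases left to right.
So Ga has the lower electronegativity (Ga < Br).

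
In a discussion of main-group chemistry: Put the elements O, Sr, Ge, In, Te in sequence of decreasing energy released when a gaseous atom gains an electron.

O is in period 2, group 16; Ge is in period 4, group 14; Sr is in period 5, group 2; In is in period 5, group 13; Te is in period 5, group 16.
EA tends to increase across a period and decrease down a group, though the pattern is less regular than for IE or radius.
These span different periods and groups, so the two trends combine.
In > Sr: both are in period 5; the period trend gives In the larger value.
Ge > In: relative to In, both the across-period and down-group shifts push Ge's electron affinity up.
O > Ge: both effects reinforce here, so O is clearly the higher of the two.
Te > O: this pair runs against the simple trend — see the exception note.
Note the exception: Te has a higher electron affinity than O, contrary to the simple trend — O's compact 2p subshell gives strong electron–electron repulsion on the added electron.
For reference (kJ/mol): O 141, Ge 119, Sr 5, In 29, Te 190.
So from highest to lowest: Te > O > Ge > In > Sr.

Te > O > Ge > In > Sr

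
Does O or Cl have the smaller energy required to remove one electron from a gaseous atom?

Cl

IE₁ increases left→right with effective nuclear charge and decreases top→bottom as the valence shell moves farther out.
These sit on a diagonal, where the across-period and down-group effects partly cancel.
O > Cl: period and group pull opposite ways; the down-group shift dominates (1314 vs 1251 kJ/mol).
For reference (kJ/mol): O 1314, Cl 1251.
So Cl has the smaller energy required to remove one electron from a gaseous atom (Cl < O).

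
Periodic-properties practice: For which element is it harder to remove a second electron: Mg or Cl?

Cl

IE_2 is the cost of taking one more electron from the +1 cation: Mg⁺ still has 1 valence electron; Cl⁺ still has 6 valence electrons.
All are still removing valence electrons, so compare the +1 ions as you would atoms: IE_2 generally rises across a period (higher Z_eff) and falls down a group (larger shell), subject to the usual subshell exceptions.
Valence configurations: Mg⁺ [Ne]3s¹, Cl⁺ [Ne]3s²3p⁴.
The numbers (kJ/mol): Mg 1451, Cl 2298.
Putting it together, IE_2: Mg < Cl.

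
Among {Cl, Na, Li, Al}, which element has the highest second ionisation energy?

IE_2 is the cost of taking one more electron from the +1 cation: Cl⁺ still has 6 valence electrons; Na⁺ is the bare [Ne] core; Li⁺ is the bare [He] core; Al⁺ still has 2 valence electrons.
Core electrons are held far more tightly than valence electrons, so Na and Li top the IE_2 order.
Valence configurations: Cl⁺ [Ne]3s²3p⁴, Al⁺ [Ne]3s².
The numbers (kJ/mol): Cl 2298, Na 4562, Li 7298, Al 1817.
So the second ionization energies run Al < Cl < Na < Li.

Li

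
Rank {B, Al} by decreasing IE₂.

B > Al

The second ionization energy removes an electron from the +1 ion. For each element: B⁺ still has 2 valence electrons; Al⁺ still has 2 valence electrons.
All are still removing valence electrons, so compare the +1 ions as you would atoms: IE_2 generally rises across a period (higher Z_eff) and falls down a group (larger shell), subject to the usual subshell exceptions.
Valence configurations: B⁺ [He]2s², Al⁺ [Ne]3s².
The numbers (kJ/mol): B 2427, Al 1817.
Putting it together, IE_2: Al < B.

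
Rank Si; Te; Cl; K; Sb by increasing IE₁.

K < Si < Sb < Te < Cl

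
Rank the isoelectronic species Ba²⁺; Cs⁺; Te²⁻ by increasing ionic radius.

All of these have 54 electrons, so size is governed by nuclear charge alone: the more protons, the stronger the pull on the same electron cloud, and the smaller the ion.
Nuclear charges: Ba²⁺ (Z=56), Cs⁺ (Z=55), Te²⁻ (Z=52).
Smallest to largest: Ba²⁺ < Cs⁺ < Te²⁻.

Ba²⁺ < Cs⁺ < Te²⁻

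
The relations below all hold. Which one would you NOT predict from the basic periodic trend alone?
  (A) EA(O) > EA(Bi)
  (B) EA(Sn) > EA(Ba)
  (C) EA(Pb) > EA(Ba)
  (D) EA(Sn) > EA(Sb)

The general trend: electron affinity increases across a period and decreases down a group.
(A) O (period 2, group 16) vs Bi (period 6, group 15): the stated order agrees with the simple trend.
(B) Sn (period 5, group 14) vs Ba (period 6, group 2): the stated order agrees with the simple trend.
(C) Pb (period 6, group 14) vs Ba (period 6, group 2): the stated order agrees with the simple trend.
(D) Sn (period 5, group 14) vs Sb (period 5, group 15): the stated order contradicts the simple trend.
The exception is (D): adding an electron to Sb's half-filled 5p³ is unfavourable, so Sn has the more exothermic EA.

(D)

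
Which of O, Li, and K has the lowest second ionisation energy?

K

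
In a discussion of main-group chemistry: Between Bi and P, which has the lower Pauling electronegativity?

Bi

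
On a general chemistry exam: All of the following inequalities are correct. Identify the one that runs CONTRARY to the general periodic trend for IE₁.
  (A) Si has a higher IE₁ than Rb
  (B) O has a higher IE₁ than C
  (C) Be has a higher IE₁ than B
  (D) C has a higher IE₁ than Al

(C)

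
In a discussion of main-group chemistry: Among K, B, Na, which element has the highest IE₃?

Na

IE_3 is the cost of taking one more electron from the +2 cation: K²⁺ is already 1 electron into the core; B²⁺ still has 1 valence electron; Na²⁺ is already 1 electron into the core.
Core electrons are held far more tightly than valence electrons, so K and Na top the IE_3 order.
Tabulated IE_3 (kJ/mol): K 4420, B 3660, Na 6910.
So the third ionization energies run B < K < Na.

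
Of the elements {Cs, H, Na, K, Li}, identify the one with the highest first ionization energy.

H is in period 1, group 1; Li is in period 2, group 1; Na is in period 3, group 1; K is in period 4, group 1; Cs is in period 6, group 1.
Across a period the outer electron is held more tightly (higher IE₁); down a group it sits in a higher shell, more shielded, and comes off more easily.
All are in group 1, so first ionization energy increases up the group.
The highest first ionization energy among these belongs to H.

H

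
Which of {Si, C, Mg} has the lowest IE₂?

Consider each +1 ion: Si⁺ still has 3 valence electrons; C⁺ still has 3 valence electrons; Mg⁺ still has 1 valence electron.
All are still removing valence electrons, so compare the +1 ions as you would atoms: IE_2 generally rises across a period (higher Z_eff) and falls down a group (larger shell), subject to the usual subshell exceptions.
Valence configurations: Si⁺ [Ne]3s²3p¹, C⁺ [He]2s²2p¹, Mg⁺ [Ne]3s¹.
Tabulated IE_2 (kJ/mol): Si 1577, C 2353, Mg 1451.
Putting it together, IE_2: Mg < Si < C.

Mg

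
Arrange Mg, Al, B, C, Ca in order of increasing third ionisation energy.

Al < B < C < Ca < Mg

The third ionization energy removes an electron from the +2 ion. For each element: Mg²⁺ is the bare [Ne] core; Al²⁺ still has 1 valence electron; B²⁺ still has 1 valence electron; C²⁺ still has 2 valence electrons; Ca²⁺ is the bare [Ar] core.
Pulling an electron out of a noble-gas core costs far more than removing a remaining valence electron, so Ca and Mg sit at the high end of IE_3.
Valence configurations: Al²⁺ [Ne]3s¹, B²⁺ [He]2s¹, C²⁺ [He]2s².
Tabulated IE_3 (kJ/mol): Mg 7733, Al 2745, B 3660, C 4620, Ca 4912.
So the third ionization energies run Al < B < C < Ca < Mg.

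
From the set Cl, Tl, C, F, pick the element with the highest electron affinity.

Cl

C is in period 2, group 14; F is in period 2, group 17; Cl is in period 3, group 17; Tl is in period 6, group 13.
EA tends to increase across a period and decrease down a group, though the pattern is less regular than for IE or radius.
Here both period and group differ, so the two effects have to be weighed against each other.
C > Tl: both effects reinforce here, so C is clearly the higher of the two.
F > C: both are in period 2; the period trend gives F the larger value.
Cl > F: this pair runs against the simple trend — see the exception note.
Note the exception: Cl has a higher electron affinity than F, contrary to the simple trend — F's small 2p subshell makes the incoming electron feel strong e⁻–e⁻ repulsion, so Cl actually releases more energy on gaining an electron.
For reference (kJ/mol): C 122, F 328, Cl 349, Tl 19.
The highest electron affinity among these belongs to Cl.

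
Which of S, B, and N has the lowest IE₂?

IE_2 is the cost of taking one more electron from the +1 cation: S⁺ still has 5 valence electrons; B⁺ still has 2 valence electrons; N⁺ still has 4 valence electrons.
All are still removing valence electrons, so compare the +1 ions as you would atoms: IE_2 generally rises across a period (higher Z_eff) and falls down a group (larger shell), subject to the usual subshell exceptions.
Valence configurations: S⁺ [Ne]3s²3p³, B⁺ [He]2s², N⁺ [He]2s²2p².
The numbers (kJ/mol): S 2252, B 2427, N 2856.
So the second ionization energies run S < B < N.

S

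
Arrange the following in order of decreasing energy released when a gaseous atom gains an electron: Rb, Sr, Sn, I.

Atoms with high Z_eff and room in the valence shell (especially the halogens) have the most exothermic electron affinities.
All lie in period 5; the across-period trend (electron affinity increases left to right) applies, with the exception below.
Note the exception: Rb has a higher electron affinity than Sr, contrary to the simple trend — adding an electron to Sr (ns²) has to open a new, higher-energy np subshell, which is unfavourable.
Approximate values (kJ/mol): Rb 47, Sr 5, Sn 107, I 295.
So from highest to lowest: I > Sn > Rb > Sr.

I > Sn > Rb > Sr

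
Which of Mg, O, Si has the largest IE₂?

O

The second ionization energy removes an electron from the +1 ion. For each element: Mg⁺ still has 1 valence electron; O⁺ still has 5 valence electrons; Si⁺ still has 3 valence electrons.
All are still removing valence electrons, so compare the +1 ions as you would atoms: IE_2 generally rises across a period (higher Z_eff) and falls down a group (larger shell), subject to the usual subshell exceptions.
Valence configurations: Mg⁺ [Ne]3s¹, O⁺ [He]2s²2p³, Si⁺ [Ne]3s²3p¹.
Tabulated IE_2 (kJ/mol): Mg 1451, O 3388, Si 1577.
Hence IE_2: Mg < Si < O.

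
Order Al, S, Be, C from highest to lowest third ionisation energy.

Be > C > S > Al

After 2 electrons have been removed, what remains? Al²⁺ still has 1 valence electron; S²⁺ still has 4 valence electrons; Be²⁺ is the bare [He] core; C²⁺ still has 2 valence electrons.
Pulling an electron out of a noble-gas core costs far more than removing a remaining valence electron, so Be sits at the high end of IE_3.
Valence configurations: Al²⁺ [Ne]3s¹, S²⁺ [Ne]3s²3p², C²⁺ [He]2s².
Tabulated IE_3 (kJ/mol): Al 2745, S 3357, Be 14849, C 4620.
Hence IE_3: Al < S < C < Be.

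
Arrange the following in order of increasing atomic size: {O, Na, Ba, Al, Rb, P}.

O, P, Al, Na, Ba, Rb

O is in period 2, group 16; Na is in period 3, group 1; Al is in period 3, group 13; P is in period 3, group 15; Rb is in period 5, group 1; Ba is in period 6, group 2.
Radius decreases left→right (rising Z_eff, same n) and increases top→bottom (higher n).
Here both period and group differ, so the two effects have to be weighed against each other.
P > O: both effects reinforce here, so P is clearly the larger of the two.
Al > P: Al lies to the left of P in period 3, so the across-period effect alone puts Al larger.
Na > Al: Na lies to the left of Al in period 3, so the across-period effect alone puts Na larger.
Ba > Na: the two effects oppose for this pair; the down-group effect wins (196 vs 155 pm).
Rb > Ba: period and group pull opposite ways; the across-period shift dominates (210 vs 196 pm).
Approximate values (pm): O 63, Na 155, Al 126, P 111, Rb 210, Ba 196.
So from smallest to largest: O < P < Al < Na < Ba < Rb.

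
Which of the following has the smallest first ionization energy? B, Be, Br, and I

B

Across a period the outer electron is held more tightly (higher IE₁); down a group it sits in a higher shell, more shielded, and comes off more easily.
Neither a single period nor a single group — weigh both effects.
Be > B: this pair runs against the simple trend — see the exception note.
I > Be: period and group pull opposite ways; the across-period shift dominates (1008 vs 900 kJ/mol).
Br > I: Br sits above I in group 17, so the down-group effect alone puts Br higher.
Note the exception: Be has a higher first ionization energy than B, contrary to the simple trend — removing B's lone 2p electron is easier than breaking Be's filled 2s².
Approximate values (kJ/mol): Be 900, B 801, Br 1140, I 1008.
The smallest first ionization energy among these belongs to B.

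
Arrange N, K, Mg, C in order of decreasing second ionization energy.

Consider each +1 ion: N⁺ still has 4 valence electrons; K⁺ is the bare [Ar] core; Mg⁺ still has 1 valence electron; C⁺ still has 3 valence electrons.
Breaking into a closed-shell core is much more expensive than removing a leftover valence electron — K has the largest IE_2 here.
Valence configurations: N⁺ [He]2s²2p², Mg⁺ [Ne]3s¹, C⁺ [He]2s²2p¹.
The numbers (kJ/mol): N 2856, K 3052, Mg 1451, C 2353.
Putting it together, IE_2: Mg < C < N < K.

K > N > C > Mg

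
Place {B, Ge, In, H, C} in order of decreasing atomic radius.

In > Ge > B > C > H

H is in period 1, group 1; B is in period 2, group 13; C is in period 2, group 14; Ge is in period 4, group 14; In is in period 5, group 13.
Radius decreases left→right (rising Z_eff, same n) and increases top→bottom (higher n).
These span different periods and groups, so the two trends combine.
C > H: period and group pull opposite ways; the down-group shift dominates (75 vs 32 pm).
B > C: both are in period 2; the period trend gives B the larger value.
Ge > B: the two effects oppose for this pair; the down-group effect wins (121 vs 85 pm).
In > Ge: relative to Ge, both the across-period and down-group shifts push In's atomic radius up.
Tabulated atomic radius (pm): H 32, B 85, C 75, Ge 121, In 142.
So from largest to smallest: In > Ge > B > C > H.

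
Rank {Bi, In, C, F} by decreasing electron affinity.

C is in period 2, group 14; F is in period 2, group 17; In is in period 5, group 13; Bi is in period 6, group 15.
Atoms with high Z_eff and room in the valence shell (especially the halogens) have the most exothermic electron affinities.
Neither a single period nor a single group — weigh both effects.
Bi > In: the two effects oppose for this pair; the across-period effect wins (91 vs 29 kJ/mol).
C > Bi: period and group pull opposite ways; the down-group shift dominates (122 vs 91 kJ/mol).
F > C: both are in period 2; the period trend gives F the larger value.
Tabulated electron affinity (kJ/mol): C 122, F 328, In 29, Bi 91.
So from highest to lowest: F > C > Bi > In.

F, C, Bi, In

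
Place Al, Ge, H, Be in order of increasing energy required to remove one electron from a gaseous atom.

Al < Ge < Be < H

Across a period the outer electron is held more tightly (higher IE₁); down a group it sits in a higher shell, more shielded, and comes off more easily.
A diagonal step moves right (one effect) and down (the opposite effect) at once.
Ge > Al: the two effects oppose for this pair; the across-period effect wins (762 vs 578 kJ/mol).
Be > Ge: the two effects oppose for this pair; the down-group effect wins (900 vs 762 kJ/mol).
H > Be: the two effects oppose for this pair; the down-group effect wins (1312 vs 900 kJ/mol).
Tabulated first ionization energy (kJ/mol): H 1312, Be 900, Al 578, Ge 762.
So from lowest to highest: Al < Ge < Be < H.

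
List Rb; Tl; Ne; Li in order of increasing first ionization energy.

Rb < Li < Tl < Ne

Li is in period 2, group 1; Ne is in period 2, group 18; Rb is in period 5, group 1; Tl is in period 6, group 13.
Across a period the outer electron is held more tightly (higher IE₁); down a group it sits in a higher shell, more shielded, and comes off more easily.
These span different periods and groups, so the two trends combine.
Li > Rb: Li sits above Rb in group 1, so the down-group effect alone puts Li higher.
Tl > Li: period and group pull opposite ways; the across-period shift dominates (589 vs 520 kJ/mol).
Ne > Tl: both effects reinforce here, so Ne is clearly the higher of the two.
For reference (kJ/mol): Li 520, Ne 2081, Rb 403, Tl 589.
So from lowest to highest: Rb < Li < Tl < Ne.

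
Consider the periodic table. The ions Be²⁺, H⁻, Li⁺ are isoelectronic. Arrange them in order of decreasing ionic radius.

All of these have 2 electrons, so size is governed by nuclear charge alone: the more protons, the stronger the pull on the same electron cloud, and the smaller the ion.
Nuclear charges: Be²⁺ (Z=4), Li⁺ (Z=3), H⁻ (Z=1).
Largest to smallest: H⁻ > Li⁺ > Be²⁺.

H⁻ > Li⁺ > Be²⁺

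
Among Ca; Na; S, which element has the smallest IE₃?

S

Consider each +2 ion: Ca²⁺ is the bare [Ar] core; Na²⁺ is already 1 electron into the core; S²⁺ still has 4 valence electrons.
Core electrons are held far more tightly than valence electrons, so Ca and Na top the IE_3 order.
The numbers (kJ/mol): Ca 4912, Na 6910, S 3357.
Hence IE_3: S < Ca < Na.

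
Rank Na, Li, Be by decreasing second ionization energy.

Li > Na > Be

IE_2 is the cost of taking one more electron from the +1 cation: Na⁺ is the bare [Ne] core; Li⁺ is the bare [He] core; Be⁺ still has 1 valence electron.
Core electrons are held far more tightly than valence electrons, so Na and Li top the IE_2 order.
Tabulated IE_2 (kJ/mol): Na 4562, Li 7298, Be 1757.
Putting it together, IE_2: Be < Na < Li.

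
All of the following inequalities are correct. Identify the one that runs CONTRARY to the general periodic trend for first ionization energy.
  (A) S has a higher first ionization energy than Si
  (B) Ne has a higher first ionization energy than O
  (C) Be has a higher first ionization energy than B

The general trend: first ionization energy increases across a period and decreases down a group.
(A) S (period 3, group 16) vs Si (period 3, group 14): the stated order agrees with the simple trend.
(B) Ne (period 2, group 18) vs O (period 2, group 16): the stated order agrees with the simple trend.
(C) Be (period 2, group 2) vs B (period 2, group 13): the stated order contradicts the simple trend.
The exception is (C): removing B's lone 2p electron is easier than breaking Be's filled 2s².

(C)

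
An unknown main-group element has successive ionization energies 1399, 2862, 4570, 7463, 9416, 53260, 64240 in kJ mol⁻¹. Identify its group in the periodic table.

Look for the largest jump between consecutive ionization energies: IE6/IE5 ≈ 5.7, far larger than any earlier ratio.
That jump marks the point where a core electron is being removed. So the atom has 5 valence electrons.
A main-group element with 5 valence electrons is in group 15.

Group 15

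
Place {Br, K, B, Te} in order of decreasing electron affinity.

Adding an electron releases more energy for atoms nearer the top right (short of the noble gases).
Neither a single period nor a single group — weigh both effects.
K > B: this pair runs against the simple trend — see the exception note.
Te > K: period and group pull opposite ways; the across-period shift dominates (190 vs 48 kJ/mol).
Br > Te: both effects reinforce here, so Br is clearly the higher of the two.
Note the exception: K has a higher electron affinity than B, contrary to the simple trend — B's ns²np¹ configuration gives only a small electron affinity — the sparsely filled np subshell binds an added electron weakly.
Approximate values (kJ/mol): B 27, K 48, Br 325, Te 190.
So from highest to lowest: Br > Te > K > B.

Br > Te > K > B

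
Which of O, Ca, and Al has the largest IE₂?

IE_2 is the cost of taking one more electron from the +1 cation: O⁺ still has 5 valence electrons; Ca⁺ still has 1 valence electron; Al⁺ still has 2 valence electrons.
All are still removing valence electrons, so compare the +1 ions as you would atoms: IE_2 generally rises across a period (higher Z_eff) and falls down a group (larger shell), subject to the usual subshell exceptions.
Valence configurations: O⁺ [He]2s²2p³, Ca⁺ [Ar]4s¹, Al⁺ [Ne]3s².
Approximate IE_2 values (kJ/mol): O 3388, Ca 1145, Al 1817.
Hence IE_2: Ca < Al < O.

O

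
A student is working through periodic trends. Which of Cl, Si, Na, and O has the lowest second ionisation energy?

Si

After 1 electron has been removed, what remains? Cl⁺ still has 6 valence electrons; Si⁺ still has 3 valence electrons; Na⁺ is the bare [Ne] core; O⁺ still has 5 valence electrons.
Pulling an electron out of a noble-gas core costs far more than removing a remaining valence electron, so Na sits at the high end of IE_2.
Valence configurations: Cl⁺ [Ne]3s²3p⁴, Si⁺ [Ne]3s²3p¹, O⁺ [He]2s²2p³.
Approximate IE_2 values (kJ/mol): Cl 2298, Si 1577, Na 4562, O 3388.
Overall IE_2 order: Si < Cl < O < Na.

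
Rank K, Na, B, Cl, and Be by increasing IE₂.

Be < Cl < B < K < Na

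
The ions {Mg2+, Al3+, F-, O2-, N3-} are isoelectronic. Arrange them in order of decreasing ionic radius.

All of these have 10 electrons, so size is governed by nuclear charge alone: the more protons, the stronger the pull on the same electron cloud, and the smaller the ion.
Nuclear charges: Al3+ (Z=13), Mg2+ (Z=12), F- (Z=9), O2- (Z=8), N3- (Z=7).
Largest to smallest: N3- > O2- > F- > Mg2+ > Al3+.

N3-, O2-, F-, Mg2+, Al3+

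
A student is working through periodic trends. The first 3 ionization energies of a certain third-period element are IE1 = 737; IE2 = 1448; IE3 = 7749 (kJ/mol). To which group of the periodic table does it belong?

Group 2

Look for the largest jump between consecutive ionization energies: IE3/IE2 ≈ 5.4, far larger than any earlier ratio.
That jump marks the point where a core electron is being removed. So the atom has 2 valence electrons.
A main-group element with 2 valence electrons is in group 2.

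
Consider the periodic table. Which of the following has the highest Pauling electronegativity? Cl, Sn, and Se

Electronegativity increases across a period and decreases down a group, tracking effective nuclear charge and atomic size.
Here both period and group differ, so the two effects have to be weighed against each other.
Se > Sn: both effects reinforce here, so Se is clearly the higher of the two.
Cl > Se: relative to Se, both the across-period and down-group shifts push Cl's electronegativity up.
Tabulated electronegativity (Pauling): Cl 3.16, Se 2.55, Sn 1.96.
The highest Pauling electronegativity among these belongs to Cl.

Cl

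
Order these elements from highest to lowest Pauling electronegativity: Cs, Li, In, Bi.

Li is in period 2, group 1; In is in period 5, group 13; Cs is in period 6, group 1; Bi is in period 6, group 15.
Electronegativity increases across a period and decreases down a group, tracking effective nuclear charge and atomic size.
Here both period and group differ, so the two effects have to be weighed against each other.
Li > Cs: they share group 1; the group trend gives Li the larger value.
In > Li: period and group pull opposite ways; the across-period shift dominates (1.78 vs 0.98).
Bi > In: the two effects oppose for this pair; the across-period effect wins (2.02 vs 1.78).
Approximate values (Pauling): Li 0.98, In 1.78, Cs 0.79, Bi 2.02.
So from highest to lowest: Bi > In > Li > Cs.

Bi, In, Li, Cs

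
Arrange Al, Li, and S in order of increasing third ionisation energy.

Al, S, Li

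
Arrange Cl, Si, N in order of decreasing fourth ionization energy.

N > Cl > Si

The fourth ionization energy removes an electron from the +3 ion. For each element: Cl³⁺ still has 4 valence electrons; Si³⁺ still has 1 valence electron; N³⁺ still has 2 valence electrons.
All are still removing valence electrons, so compare the +3 ions as you would atoms: IE_4 generally rises across a period (higher Z_eff) and falls down a group (larger shell), subject to the usual subshell exceptions.
Valence configurations: Cl³⁺ [Ne]3s²3p², Si³⁺ [Ne]3s¹, N³⁺ [He]2s².
The numbers (kJ/mol): Cl 5159, Si 4356, N 7475.
Hence IE_4: Si < Cl < N.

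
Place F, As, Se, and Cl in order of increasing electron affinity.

As < Se < F < Cl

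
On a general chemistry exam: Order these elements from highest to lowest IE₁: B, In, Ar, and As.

B is in period 2, group 13; Ar is in period 3, group 18; As is in period 4, group 15; In is in period 5, group 13.
Across a period the outer electron is held more tightly (higher IE₁); down a group it sits in a higher shell, more shielded, and comes off more easily.
Here both period and group differ, so the two effects have to be weighed against each other.
B > In: B sits above In in group 13, so the down-group effect alone puts B higher.
As > B: period and group pull opposite ways; the across-period shift dominates (947 vs 801 kJ/mol).
Ar > As: relative to As, both the across-period and down-group shifts push Ar's first ionization energy up.
Approximate values (kJ/mol): B 801, Ar 1521, As 947, In 558.
So from highest to lowest: Ar > As > B > In.

Ar > As > B > In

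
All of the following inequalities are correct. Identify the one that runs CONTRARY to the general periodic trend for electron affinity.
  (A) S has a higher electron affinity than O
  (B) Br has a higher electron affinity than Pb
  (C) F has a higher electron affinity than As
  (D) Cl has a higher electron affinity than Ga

(A)

The general trend: electron affinity increases across a period and decreases down a group.
(A) S (period 3, group 16) vs O (period 2, group 16): the stated order contradicts the simple trend.
(B) Br (period 4, group 17) vs Pb (period 6, group 14): the stated order agrees with the simple trend.
(C) F (period 2, group 17) vs As (period 4, group 15): the stated order agrees with the simple trend.
(D) Cl (period 3, group 17) vs Ga (period 4, group 13): the stated order agrees with the simple trend.
The exception is (A): the compact 2p subshell of O repels the added electron more than S's larger 3p does.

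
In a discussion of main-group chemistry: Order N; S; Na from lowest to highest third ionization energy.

The third ionization energy removes an electron from the +2 ion. For each element: N²⁺ still has 3 valence electrons; S²⁺ still has 4 valence electrons; Na²⁺ is already 1 electron into the core.
Pulling an electron out of a noble-gas core costs far more than removing a remaining valence electron, so Na sits at the high end of IE_3.
Valence configurations: N²⁺ [He]2s²2p¹, S²⁺ [Ne]3s²3p².
The numbers (kJ/mol): N 4578, S 3357, Na 6910.
Overall IE_3 order: S < N < Na.

S < N < Na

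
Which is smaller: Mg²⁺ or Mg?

Forming Mg²⁺ removes 2 electrons from Mg. Fewer electrons for the same nuclear charge means less shielding and a higher Z_eff on the remaining electrons, and for main-group metals the entire outer shell is lost.
A cation is smaller than its parent atom: Mg²⁺ < Mg.

Mg²⁺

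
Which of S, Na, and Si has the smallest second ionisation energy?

Si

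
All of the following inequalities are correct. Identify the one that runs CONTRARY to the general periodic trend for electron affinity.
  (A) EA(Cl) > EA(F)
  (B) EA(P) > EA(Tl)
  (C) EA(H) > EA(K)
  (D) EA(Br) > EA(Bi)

The general trend: electron affinity increases across a period and decreases down a group.
(A) Cl (period 3, group 17) vs F (period 2, group 17): the stated order contradicts the simple trend.
(B) P (period 3, group 15) vs Tl (period 6, group 13): the stated order agrees with the simple trend.
(C) H (period 1, group 1) vs K (period 4, group 1): the stated order agrees with the simple trend.
(D) Br (period 4, group 17) vs Bi (period 6, group 15): the stated order agrees with the simple trend.
The exception is (A): F's small 2p subshell makes the incoming electron feel strong e⁻–e⁻ repulsion, so Cl actually releases more energy on gaining an electron.

(A)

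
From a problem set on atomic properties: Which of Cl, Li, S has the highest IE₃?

Li

After 2 electrons have been removed, what remains? Cl²⁺ still has 5 valence electrons; Li²⁺ is already 1 electron into the core; S²⁺ still has 4 valence electrons.
Core electrons are held far more tightly than valence electrons, so Li tops the IE_3 order.
Valence configurations: Cl²⁺ [Ne]3s²3p³, S²⁺ [Ne]3s²3p².
The numbers (kJ/mol): Cl 3822, Li 11815, S 3357.
Hence IE_3: S < Cl < Li.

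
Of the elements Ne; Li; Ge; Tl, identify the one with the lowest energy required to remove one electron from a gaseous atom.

Li

Li is in period 2, group 1; Ne is in period 2, group 18; Ge is in period 4, group 14; Tl is in period 6, group 13.
IE₁ increases left→right with effective nuclear charge and decreases top→bottom as the valence shell moves farther out.
These span different periods and groups, so the two trends combine.
Tl > Li: the two effects oppose for this pair; the across-period effect wins (589 vs 520 kJ/mol).
Ge > Tl: both effects reinforce here, so Ge is clearly the higher of the two.
Ne > Ge: relative to Ge, both the across-period and down-group shifts push Ne's first ionization energy up.
For reference (kJ/mol): Li 520, Ne 2081, Ge 762, Tl 589.
The lowest energy required to remove one electron from a gaseous atom among these belongs to Li.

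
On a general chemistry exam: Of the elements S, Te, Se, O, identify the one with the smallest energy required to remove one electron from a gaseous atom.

O is in period 2, group 16; S is in period 3, group 16; Se is in period 4, group 16; Te is in period 5, group 16.
Removing the outermost electron gets harder across a period and easier down a group.
All are in group 16, so first ionization energy increases up the group.
The smallest energy required to remove one electron from a gaseous atom among these belongs to Te.

Te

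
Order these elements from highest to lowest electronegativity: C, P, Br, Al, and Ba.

Atoms toward the upper right of the periodic table pull bonding electrons most strongly.
These span different periods and groups, so the two trends combine.
Al > Ba: relative to Ba, both the across-period and down-group shifts push Al's electronegativity up.
P > Al: P lies to the right of Al in period 3, so the across-period effect alone puts P higher.
C > P: the two effects oppose for this pair; the down-group effect wins (2.55 vs 2.19).
Br > C: the two effects oppose for this pair; the across-period effect wins (2.96 vs 2.55).
Approximate values (Pauling): C 2.55, Al 1.61, P 2.19, Br 2.96, Ba 0.89.
So from highest to lowest: Br > C > P > Al > Ba.

Br > C > P > Al > Ba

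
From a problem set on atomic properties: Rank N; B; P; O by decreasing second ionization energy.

O > N > B > P

After 1 electron has been removed, what remains? N⁺ still has 4 valence electrons; B⁺ still has 2 valence electrons; P⁺ still has 4 valence electrons; O⁺ still has 5 valence electrons.
All are still removing valence electrons, so compare the +1 ions as you would atoms: IE_2 generally rises across a period (higher Z_eff) and falls down a group (larger shell), subject to the usual subshell exceptions.
Valence configurations: N⁺ [He]2s²2p², B⁺ [He]2s², P⁺ [Ne]3s²3p², O⁺ [He]2s²2p³.
The numbers (kJ/mol): N 2856, B 2427, P 1907, O 3388.
So the second ionization energies run P < B < N < O.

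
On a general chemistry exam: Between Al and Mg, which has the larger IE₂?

Al

After 1 electron has been removed, what remains? Al⁺ still has 2 valence electrons; Mg⁺ still has 1 valence electron.
All are still removing valence electrons, so compare the +1 ions as you would atoms: IE_2 generally rises across a period (higher Z_eff) and falls down a group (larger shell), subject to the usual subshell exceptions.
Valence configurations: Al⁺ [Ne]3s², Mg⁺ [Ne]3s¹.
Tabulated IE_2 (kJ/mol): Al 1817, Mg 1451.
Putting it together, IE_2: Mg < Al.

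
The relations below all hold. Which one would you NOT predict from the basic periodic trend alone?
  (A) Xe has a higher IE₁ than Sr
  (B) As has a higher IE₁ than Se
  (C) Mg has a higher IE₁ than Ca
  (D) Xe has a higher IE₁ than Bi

(B)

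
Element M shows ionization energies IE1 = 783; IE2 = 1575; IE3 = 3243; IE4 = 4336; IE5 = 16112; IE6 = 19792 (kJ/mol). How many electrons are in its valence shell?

Look for the largest jump between consecutive ionization energies: IE5/IE4 ≈ 3.7, far larger than any earlier ratio.
That jump marks the point where a core electron is being removed. So the atom has 4 valence electrons.

4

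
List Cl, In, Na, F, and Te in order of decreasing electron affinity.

Cl > F > Te > Na > In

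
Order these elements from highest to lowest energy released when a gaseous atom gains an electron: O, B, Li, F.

F > O > Li > B

Li is in period 2, group 1; B is in period 2, group 13; O is in period 2, group 16; F is in period 2, group 17.
Electron affinity generally becomes more exothermic across a period toward the halogens and less exothermic down a group.
All lie in period 2; the across-period trend (electron affinity increases left to right) applies, with the exception below.
Note the exception: Li has a higher electron affinity than B, contrary to the simple trend — B's ns²np¹ configuration gives only a small electron affinity — the sparsely filled np subshell binds an added electron weakly.
Tabulated electron affinity (kJ/mol): Li 60, B 27, O 141, F 328.
So from highest to lowest: F > O > Li > B.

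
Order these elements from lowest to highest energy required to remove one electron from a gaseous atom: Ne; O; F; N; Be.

Be, O, N, F, Ne

Be is in period 2, group 2; N is in period 2, group 15; O is in period 2, group 16; F is in period 2, group 17; Ne is in period 2, group 18.
IE₁ increases left→right with effective nuclear charge and decreases top→bottom as the valence shell moves farther out.
All lie in period 2; the across-period trend (first ionization energy increases left to right) applies, with the exception below.
Note the exception: N has a higher first ionization energy than O, contrary to the simple trend — pairing an electron in O's 2p⁴ costs repulsion energy, so O ionizes more easily than half-filled N (2p³).
Approximate values (kJ/mol): Be 900, N 1402, O 1314, F 1681, Ne 2081.
So from lowest to highest: Be < O < N < F < Ne.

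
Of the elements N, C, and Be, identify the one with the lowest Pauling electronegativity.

Be is in period 2, group 2; C is in period 2, group 14; N is in period 2, group 15.
Atoms toward the upper right of the periodic table pull bonding electrons most strongly.
All lie in period 2, so electronegativity increases left to right.
The lowest Pauling electronegativity among these belongs to Be.

Be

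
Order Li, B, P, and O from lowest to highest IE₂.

After 1 electron has been removed, what remains? Li⁺ is the bare [He] core; B⁺ still has 2 valence electrons; P⁺ still has 4 valence electrons; O⁺ still has 5 valence electrons.
Core electrons are held far more tightly than valence electrons, so Li tops the IE_2 order.
Valence configurations: B⁺ [He]2s², P⁺ [Ne]3s²3p², O⁺ [He]2s²2p³.
The numbers (kJ/mol): Li 7298, B 2427, P 1907, O 3388.
Overall IE_2 order: P < B < O < Li.

P < B < O < Li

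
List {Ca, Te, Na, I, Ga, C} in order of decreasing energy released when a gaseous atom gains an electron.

C is in period 2, group 14; Na is in period 3, group 1; Ca is in period 4, group 2; Ga is in period 4, group 13; Te is in period 5, group 16; I is in period 5, group 17.
EA tends to increase across a period and decrease down a group, though the pattern is less regular than for IE or radius.
Neither a single period nor a single group — weigh both effects.
Ga > Ca: Ga lies to the right of Ca in period 4, so the across-period effect alone puts Ga higher.
Na > Ga: period and group pull opposite ways; the down-group shift dominates (53 vs 29 kJ/mol).
C > Na: relative to Na, both the across-period and down-group shifts push C's electron affinity up.
Te > C: period and group pull opposite ways; the across-period shift dominates (190 vs 122 kJ/mol).
I > Te: both are in period 5; the period trend gives I the larger value.
Tabulated electron affinity (kJ/mol): C 122, Na 53, Ca 2, Ga 29, Te 190, I 295.
So from highest to lowest: I > Te > C > Na > Ga > Ca.

I > Te > C > Na > Ga > Ca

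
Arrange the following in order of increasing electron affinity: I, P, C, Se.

P, C, Se, I

C is in period 2, group 14; P is in period 3, group 15; Se is in period 4, group 16; I is in period 5, group 17.
Electron affinity generally becomes more exothermic across a period toward the halogens and less exothermic down a group.
These sit on a diagonal, where the across-period and down-group effects partly cancel.
C > P: period and group pull opposite ways; the down-group shift dominates (122 vs 72 kJ/mol).
Se > C: period and group pull opposite ways; the across-period shift dominates (195 vs 122 kJ/mol).
I > Se: period and group pull opposite ways; the across-period shift dominates (295 vs 195 kJ/mol).
Tabulated electron affinity (kJ/mol): C 122, P 72, Se 195, I 295.
So from lowest to highest: P < C < Se < I.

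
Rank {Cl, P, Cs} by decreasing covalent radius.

P is in period 3, group 15; Cl is in period 3, group 17; Cs is in period 6, group 1.
Atomic radius shrinks across a period as nuclear charge pulls the same shell inward, and grows down a group as new shells are added.
Neither a single period nor a single group — weigh both effects.
P > Cl: P lies to the left of Cl in period 3, so the across-period effect alone puts P larger.
Cs > P: relative to P, both the across-period and down-group shifts push Cs's atomic radius up.
Tabulated atomic radius (pm): P 111, Cl 99, Cs 232.
So from largest to smallest: Cs > P > Cl.

Cs > P > Cl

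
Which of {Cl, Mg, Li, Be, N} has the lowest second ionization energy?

Consider each +1 ion: Cl⁺ still has 6 valence electrons; Mg⁺ still has 1 valence electron; Li⁺ is the bare [He] core; Be⁺ still has 1 valence electron; N⁺ still has 4 valence electrons.
Core electrons are held far more tightly than valence electrons, so Li tops the IE_2 order.
Valence configurations: Cl⁺ [Ne]3s²3p⁴, Mg⁺ [Ne]3s¹, Be⁺ [He]2s¹, N⁺ [He]2s²2p².
Tabulated IE_2 (kJ/mol): Cl 2298, Mg 1451, Li 7298, Be 1757, N 2856.
Overall IE_2 order: Mg < Be < Cl < N < Li.

Mg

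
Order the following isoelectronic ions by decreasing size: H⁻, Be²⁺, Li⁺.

H⁻, Li⁺, Be²⁺

All of these have 2 electrons, so size is governed by nuclear charge alone: the more protons, the stronger the pull on the same electron cloud, and the smaller the ion.
Nuclear charges: Be²⁺ (Z=4), Li⁺ (Z=3), H⁻ (Z=1).
Largest to smallest: H⁻ > Li⁺ > Be²⁺.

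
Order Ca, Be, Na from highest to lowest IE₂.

Na > Be > Ca

IE_2 is the cost of taking one more electron from the +1 cation: Ca⁺ still has 1 valence electron; Be⁺ still has 1 valence electron; Na⁺ is the bare [Ne] core.
Breaking into a closed-shell core is much more expensive than removing a leftover valence electron — Na has the largest IE_2 here.
Valence configurations: Ca⁺ [Ar]4s¹, Be⁺ [He]2s¹.
The numbers (kJ/mol): Ca 1145, Be 1757, Na 4562.
Putting it together, IE_2: Ca < Be < Na.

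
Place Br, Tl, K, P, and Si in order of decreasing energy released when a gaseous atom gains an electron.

Br, Si, P, K, Tl

Si is in period 3, group 14; P is in period 3, group 15; K is in period 4, group 1; Br is in period 4, group 17; Tl is in period 6, group 13.
Atoms with high Z_eff and room in the valence shell (especially the halogens) have the most exothermic electron affinities.
Neither a single period nor a single group — weigh both effects.
K > Tl: period and group pull opposite ways; the down-group shift dominates (48 vs 19 kJ/mol).
P > K: relative to K, both the across-period and down-group shifts push P's electron affinity up.
Si > P: this pair runs against the simple trend — see the exception note.
Br > Si: period and group pull opposite ways; the across-period shift dominates (325 vs 134 kJ/mol).
Note the exception: Si has a higher electron affinity than P, contrary to the simple trend — adding an electron to P's half-filled 3p³ is unfavourable, so Si (3p²) has the more exothermic EA.
Tabulated electron affinity (kJ/mol): Si 134, P 72, K 48, Br 325, Tl 19.
So from highest to lowest: Br > Si > P > K > Tl.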